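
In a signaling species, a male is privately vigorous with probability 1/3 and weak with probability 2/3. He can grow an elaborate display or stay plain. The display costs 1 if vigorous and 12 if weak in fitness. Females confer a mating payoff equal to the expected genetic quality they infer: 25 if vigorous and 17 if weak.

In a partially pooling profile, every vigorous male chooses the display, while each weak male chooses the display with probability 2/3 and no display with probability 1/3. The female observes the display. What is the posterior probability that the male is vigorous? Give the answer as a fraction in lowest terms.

P(the display) = (1/3)·1 + (2/3)·(2/3) = 7/9.
By Bayes' rule, P(vigorous | the display) = (1/3) / (7/9) = 3/7.

3/7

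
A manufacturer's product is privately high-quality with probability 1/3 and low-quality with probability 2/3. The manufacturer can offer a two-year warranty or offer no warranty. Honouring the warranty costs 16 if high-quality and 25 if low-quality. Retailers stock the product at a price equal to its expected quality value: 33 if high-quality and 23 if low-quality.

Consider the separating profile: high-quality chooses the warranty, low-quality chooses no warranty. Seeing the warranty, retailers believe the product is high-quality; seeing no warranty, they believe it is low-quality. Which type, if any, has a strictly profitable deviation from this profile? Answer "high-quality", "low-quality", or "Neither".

The warranty pays 33; no warranty pays 23.
high-quality: assigned the warranty, nets 33 − 16 = 17; deviating to no warranty nets 23.
low-quality: assigned no warranty, nets 23; deviating to the warranty nets 33 − 25 = 8.
The high-quality type gains 6 by deviating.

high-quality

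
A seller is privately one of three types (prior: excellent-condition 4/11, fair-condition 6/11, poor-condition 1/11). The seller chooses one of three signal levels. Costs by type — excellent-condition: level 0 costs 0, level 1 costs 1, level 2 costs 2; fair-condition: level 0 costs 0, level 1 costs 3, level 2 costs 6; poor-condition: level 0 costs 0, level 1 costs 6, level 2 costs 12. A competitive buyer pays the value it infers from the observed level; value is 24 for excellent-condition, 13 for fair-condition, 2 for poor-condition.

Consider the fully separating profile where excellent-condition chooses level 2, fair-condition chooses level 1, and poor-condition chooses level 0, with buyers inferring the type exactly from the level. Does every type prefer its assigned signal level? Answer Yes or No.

No

Separating prices: level 2 → 24, level 1 → 13, level 0 → 2.
excellent-condition (assigned level 2): level 0: 2 − 0 = 2; level 1: 13 − 1 = 12; level 2: 24 − 2 = 22. excellent-condition stays.
fair-condition (assigned level 1): level 0: 2 − 0 = 2; level 1: 13 − 3 = 10; level 2: 24 − 6 = 18. fair-condition prefers level 2.
poor-condition (assigned level 0): level 0: 2 − 0 = 2; level 1: 13 − 6 = 7; level 2: 24 − 12 = 12. poor-condition prefers level 2.
At least one type deviates; the separating profile fails.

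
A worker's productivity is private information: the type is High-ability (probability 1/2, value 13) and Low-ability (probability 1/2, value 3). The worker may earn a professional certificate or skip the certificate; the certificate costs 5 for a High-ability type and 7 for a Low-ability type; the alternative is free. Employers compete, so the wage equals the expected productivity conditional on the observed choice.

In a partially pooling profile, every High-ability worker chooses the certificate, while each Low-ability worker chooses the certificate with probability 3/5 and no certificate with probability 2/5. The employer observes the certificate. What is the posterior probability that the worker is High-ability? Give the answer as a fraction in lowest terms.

P(the certificate) = (1/2)·1 + (1/2)·(3/5) = 4/5.
By Bayes' rule, P(High-ability | the certificate) = (1/2) / (4/5) = 5/8.

5/8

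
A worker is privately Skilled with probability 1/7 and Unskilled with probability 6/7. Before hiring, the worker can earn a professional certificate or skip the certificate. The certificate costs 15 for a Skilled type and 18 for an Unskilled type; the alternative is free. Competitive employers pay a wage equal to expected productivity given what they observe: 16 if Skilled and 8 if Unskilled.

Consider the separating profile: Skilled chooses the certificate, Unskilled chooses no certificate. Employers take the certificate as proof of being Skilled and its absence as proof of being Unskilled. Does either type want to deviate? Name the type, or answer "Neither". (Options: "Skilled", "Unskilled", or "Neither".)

The certificate pays 16; no certificate pays 8.
Skilled: assigned the certificate, nets 16 − 15 = 1; deviating to no certificate nets 8.
Unskilled: assigned no certificate, nets 8; deviating to the certificate nets 16 − 18 = -2.
The Skilled type gains 7 by deviating.

Skilled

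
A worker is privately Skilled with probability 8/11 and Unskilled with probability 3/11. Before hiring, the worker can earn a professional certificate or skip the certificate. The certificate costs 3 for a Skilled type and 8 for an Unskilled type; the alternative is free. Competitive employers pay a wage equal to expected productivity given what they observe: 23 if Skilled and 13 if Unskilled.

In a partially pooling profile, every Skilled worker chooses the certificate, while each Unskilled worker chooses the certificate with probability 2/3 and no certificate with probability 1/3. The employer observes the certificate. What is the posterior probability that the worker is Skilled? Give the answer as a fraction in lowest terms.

4/5

P(the certificate) = (8/11)·1 + (3/11)·(2/3) = 10/11.
By Bayes' rule, P(Skilled | the certificate) = (8/11) / (10/11) = 4/5.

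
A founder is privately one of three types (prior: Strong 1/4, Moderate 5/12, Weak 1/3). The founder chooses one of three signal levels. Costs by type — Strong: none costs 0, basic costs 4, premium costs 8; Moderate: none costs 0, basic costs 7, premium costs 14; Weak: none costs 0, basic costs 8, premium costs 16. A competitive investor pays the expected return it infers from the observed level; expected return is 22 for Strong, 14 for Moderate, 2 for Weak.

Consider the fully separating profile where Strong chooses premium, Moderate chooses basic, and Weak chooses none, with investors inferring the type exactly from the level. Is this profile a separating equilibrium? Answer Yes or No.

No

Separating valuations: premium → 22, basic → 14, none → 2.
Strong (assigned premium): none: 2 − 0 = 2; basic: 14 − 4 = 10; premium: 22 − 8 = 14. Strong stays.
Moderate (assigned basic): none: 2 − 0 = 2; basic: 14 − 7 = 7; premium: 22 − 14 = 8. Moderate prefers premium.
Weak (assigned none): none: 2 − 0 = 2; basic: 14 − 8 = 6; premium: 22 − 16 = 6. Weak prefers basic.
At least one type deviates; the separating profile fails.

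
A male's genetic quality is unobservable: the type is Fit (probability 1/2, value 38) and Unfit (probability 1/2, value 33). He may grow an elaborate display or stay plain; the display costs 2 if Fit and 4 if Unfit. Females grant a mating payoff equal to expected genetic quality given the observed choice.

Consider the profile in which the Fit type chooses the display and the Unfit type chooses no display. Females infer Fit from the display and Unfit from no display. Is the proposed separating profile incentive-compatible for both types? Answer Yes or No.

Under these beliefs, the display earns mating payoff 38 and no display earns mating payoff 33.
Fit: the display nets 38 − 2 = 36; no display nets 33. Fit prefers the display.
Unfit: the display nets 38 − 4 = 34; no display nets 33. Unfit would deviate to the display.
Unfit has a profitable deviation, so the profile is not an equilibrium.

No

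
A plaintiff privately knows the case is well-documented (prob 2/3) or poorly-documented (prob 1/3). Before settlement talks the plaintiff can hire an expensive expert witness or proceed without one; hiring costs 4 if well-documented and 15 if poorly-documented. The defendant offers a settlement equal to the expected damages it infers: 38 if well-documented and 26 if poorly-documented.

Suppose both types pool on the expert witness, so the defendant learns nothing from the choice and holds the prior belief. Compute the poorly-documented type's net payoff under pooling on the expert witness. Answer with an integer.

Pooled settlement = 2/3·38 + 1/3·26 = 34.
poorly-documented pays cost 15 for the expert witness, so net payoff = 34 − 15 = 19.

19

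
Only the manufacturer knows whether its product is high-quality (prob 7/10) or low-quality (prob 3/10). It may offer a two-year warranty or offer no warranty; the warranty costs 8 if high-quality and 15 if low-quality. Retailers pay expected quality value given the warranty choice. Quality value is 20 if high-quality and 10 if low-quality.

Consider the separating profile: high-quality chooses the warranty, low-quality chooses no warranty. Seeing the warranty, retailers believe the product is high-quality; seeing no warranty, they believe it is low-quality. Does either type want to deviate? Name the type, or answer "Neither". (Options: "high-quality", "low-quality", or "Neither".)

The warranty pays 20; no warranty pays 10.
high-quality: assigned the warranty, nets 20 − 8 = 12; deviating to no warranty nets 10.
low-quality: assigned no warranty, nets 10; deviating to the warranty nets 20 − 15 = 5.
Both types strictly prefer their assigned action; no profitable deviation.

Neither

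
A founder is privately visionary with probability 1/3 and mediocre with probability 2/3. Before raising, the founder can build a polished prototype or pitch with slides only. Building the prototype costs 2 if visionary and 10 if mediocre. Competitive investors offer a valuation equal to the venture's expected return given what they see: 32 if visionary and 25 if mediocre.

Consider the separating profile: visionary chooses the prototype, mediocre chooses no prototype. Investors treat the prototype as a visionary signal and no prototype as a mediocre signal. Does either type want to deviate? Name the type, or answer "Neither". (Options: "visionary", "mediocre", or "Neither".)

The prototype pays 32; no prototype pays 25.
visionary: assigned the prototype, nets 32 − 2 = 30; deviating to no prototype nets 25.
mediocre: assigned no prototype, nets 25; deviating to the prototype nets 32 − 10 = 22.
Both types strictly prefer their assigned action; no profitable deviation.

Neither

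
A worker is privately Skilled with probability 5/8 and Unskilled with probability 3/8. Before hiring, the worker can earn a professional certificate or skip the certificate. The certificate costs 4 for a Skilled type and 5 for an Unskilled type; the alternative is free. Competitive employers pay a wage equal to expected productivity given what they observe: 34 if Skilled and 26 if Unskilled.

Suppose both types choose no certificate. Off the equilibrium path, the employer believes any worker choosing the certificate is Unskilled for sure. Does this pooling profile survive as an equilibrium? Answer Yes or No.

Yes

On path, the employer holds the prior and pays 5/8·34 + 3/8·26 = 31. Off path (the certificate), believing Unskilled, it pays 26.
Skilled: no certificate nets 31; the certificate nets 26 − 4 = 22. Skilled stays.
Unskilled: no certificate nets 31; the certificate nets 26 − 5 = 21. Unskilled stays.
No type deviates, so pooling is sustained.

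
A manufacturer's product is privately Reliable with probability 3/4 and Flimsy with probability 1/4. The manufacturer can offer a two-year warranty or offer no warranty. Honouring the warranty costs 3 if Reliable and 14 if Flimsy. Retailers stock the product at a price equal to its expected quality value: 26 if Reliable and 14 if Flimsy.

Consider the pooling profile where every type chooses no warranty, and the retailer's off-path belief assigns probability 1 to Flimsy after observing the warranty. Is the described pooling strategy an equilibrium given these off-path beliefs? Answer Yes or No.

Yes

On path, the retailer holds the prior and pays 3/4·26 + 1/4·14 = 23. Off path (the warranty), believing Flimsy, it pays 14.
Reliable: no warranty nets 23; the warranty nets 14 − 3 = 11. Reliable stays.
Flimsy: no warranty nets 23; the warranty nets 14 − 14 = 0. Flimsy stays.
No type deviates, so pooling is sustained.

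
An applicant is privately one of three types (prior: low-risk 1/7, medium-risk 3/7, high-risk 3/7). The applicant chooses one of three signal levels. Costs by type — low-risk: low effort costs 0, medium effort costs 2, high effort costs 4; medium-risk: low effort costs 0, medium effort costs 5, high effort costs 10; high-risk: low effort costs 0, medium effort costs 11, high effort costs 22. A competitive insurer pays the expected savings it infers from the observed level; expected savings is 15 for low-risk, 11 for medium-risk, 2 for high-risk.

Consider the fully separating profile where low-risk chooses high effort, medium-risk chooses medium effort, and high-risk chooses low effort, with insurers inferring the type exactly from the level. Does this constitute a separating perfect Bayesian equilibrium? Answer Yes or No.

Yes

Separating rebates: high effort → 15, medium effort → 11, low effort → 2.
low-risk (assigned high effort): low effort: 2 − 0 = 2; medium effort: 11 − 2 = 9; high effort: 15 − 4 = 11. low-risk stays.
medium-risk (assigned medium effort): low effort: 2 − 0 = 2; medium effort: 11 − 5 = 6; high effort: 15 − 10 = 5. medium-risk stays.
high-risk (assigned low effort): low effort: 2 − 0 = 2; medium effort: 11 − 11 = 0; high effort: 15 − 22 = -7. high-risk stays.
Every type prefers its assigned level; separation holds.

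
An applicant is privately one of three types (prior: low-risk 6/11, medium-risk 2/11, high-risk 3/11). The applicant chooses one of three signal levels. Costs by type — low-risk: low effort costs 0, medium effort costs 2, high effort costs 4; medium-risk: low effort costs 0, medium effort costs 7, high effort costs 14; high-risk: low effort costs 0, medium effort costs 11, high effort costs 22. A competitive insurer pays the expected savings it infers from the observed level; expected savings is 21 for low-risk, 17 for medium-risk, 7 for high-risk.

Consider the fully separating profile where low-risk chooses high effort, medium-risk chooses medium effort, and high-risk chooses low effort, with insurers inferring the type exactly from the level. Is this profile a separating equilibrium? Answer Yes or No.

Yes

Separating rebates: high effort → 21, medium effort → 17, low effort → 7.
low-risk (assigned high effort): low effort: 7 − 0 = 7; medium effort: 17 − 2 = 15; high effort: 21 − 4 = 17. low-risk stays.
medium-risk (assigned medium effort): low effort: 7 − 0 = 7; medium effort: 17 − 7 = 10; high effort: 21 − 14 = 7. medium-risk stays.
high-risk (assigned low effort): low effort: 7 − 0 = 7; medium effort: 17 − 11 = 6; high effort: 21 − 22 = -1. high-risk stays.
Every type prefers its assigned level; separation holds.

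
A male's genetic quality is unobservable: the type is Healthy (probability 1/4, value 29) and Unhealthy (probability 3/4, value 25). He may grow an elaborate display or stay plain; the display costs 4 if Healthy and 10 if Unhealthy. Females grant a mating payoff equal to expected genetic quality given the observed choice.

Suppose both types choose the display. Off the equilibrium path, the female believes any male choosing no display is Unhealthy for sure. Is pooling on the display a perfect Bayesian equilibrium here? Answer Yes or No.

No

On path, the female holds the prior and pays 1/4·29 + 3/4·25 = 26. Off path (no display), believing Unhealthy, it pays 25.
Healthy: the display nets 26 − 4 = 22; no display nets 25. Healthy would deviate.
Unhealthy: the display nets 26 − 10 = 16; no display nets 25. Unhealthy would deviate.
A type deviates, so pooling fails.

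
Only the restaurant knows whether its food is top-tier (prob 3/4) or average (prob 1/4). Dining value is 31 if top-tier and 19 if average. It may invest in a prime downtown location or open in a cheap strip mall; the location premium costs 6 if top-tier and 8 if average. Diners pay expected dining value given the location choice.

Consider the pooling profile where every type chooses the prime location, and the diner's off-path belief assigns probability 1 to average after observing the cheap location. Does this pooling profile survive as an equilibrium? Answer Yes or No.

On path, the diner holds the prior and pays 3/4·31 + 1/4·19 = 28. Off path (the cheap location), believing average, it pays 19.
top-tier: the prime location nets 28 − 6 = 22; the cheap location nets 19. top-tier stays.
average: the prime location nets 28 − 8 = 20; the cheap location nets 19. average stays.
No type deviates, so pooling is sustained.

Yes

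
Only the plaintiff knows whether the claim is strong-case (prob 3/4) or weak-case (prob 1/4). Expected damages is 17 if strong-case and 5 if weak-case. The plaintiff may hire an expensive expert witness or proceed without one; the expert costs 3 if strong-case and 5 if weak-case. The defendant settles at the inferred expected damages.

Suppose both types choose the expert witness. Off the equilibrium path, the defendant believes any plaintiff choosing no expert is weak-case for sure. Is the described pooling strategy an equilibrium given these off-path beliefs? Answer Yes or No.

Yes

On path, the defendant holds the prior and pays 3/4·17 + 1/4·5 = 14. Off path (no expert), believing weak-case, it pays 5.
strong-case: the expert witness nets 14 − 3 = 11; no expert nets 5. strong-case stays.
weak-case: the expert witness nets 14 − 5 = 9; no expert nets 5. weak-case stays.
No type deviates, so pooling is sustained.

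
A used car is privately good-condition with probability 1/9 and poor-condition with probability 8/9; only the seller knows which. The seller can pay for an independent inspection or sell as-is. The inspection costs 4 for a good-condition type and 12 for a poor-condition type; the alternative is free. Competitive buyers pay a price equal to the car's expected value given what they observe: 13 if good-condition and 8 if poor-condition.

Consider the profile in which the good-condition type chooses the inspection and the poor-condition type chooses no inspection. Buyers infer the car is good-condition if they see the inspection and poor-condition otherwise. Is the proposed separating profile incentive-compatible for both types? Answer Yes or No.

Under these beliefs, the inspection earns price 13 and no inspection earns price 8.
good-condition: the inspection nets 13 − 4 = 9; no inspection nets 8. good-condition prefers the inspection.
poor-condition: the inspection nets 13 − 12 = 1; no inspection nets 8. poor-condition prefers no inspection.
Neither type deviates, so the separating profile is an equilibrium.

Yes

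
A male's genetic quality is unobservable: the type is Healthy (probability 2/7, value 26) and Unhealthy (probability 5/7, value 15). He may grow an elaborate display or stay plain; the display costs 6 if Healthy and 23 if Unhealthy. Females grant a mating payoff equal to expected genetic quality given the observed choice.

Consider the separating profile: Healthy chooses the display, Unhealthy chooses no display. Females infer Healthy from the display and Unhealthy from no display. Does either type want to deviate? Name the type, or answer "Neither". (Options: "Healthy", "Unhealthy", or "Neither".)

Neither

The display pays 26; no display pays 15.
Healthy: assigned the display, nets 26 − 6 = 20; deviating to no display nets 15.
Unhealthy: assigned no display, nets 15; deviating to the display nets 26 − 23 = 3.
Both types strictly prefer their assigned action; no profitable deviation.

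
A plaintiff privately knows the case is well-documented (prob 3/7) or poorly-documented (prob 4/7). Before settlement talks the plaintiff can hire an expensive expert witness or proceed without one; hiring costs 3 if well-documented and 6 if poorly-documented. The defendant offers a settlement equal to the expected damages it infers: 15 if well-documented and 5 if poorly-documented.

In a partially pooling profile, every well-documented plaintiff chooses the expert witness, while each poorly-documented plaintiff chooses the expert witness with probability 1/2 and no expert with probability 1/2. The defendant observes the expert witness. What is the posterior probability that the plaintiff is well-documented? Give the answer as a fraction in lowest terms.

P(the expert witness) = (3/7)·1 + (4/7)·(1/2) = 5/7.
By Bayes' rule, P(well-documented | the expert witness) = (3/7) / (5/7) = 3/5.

3/5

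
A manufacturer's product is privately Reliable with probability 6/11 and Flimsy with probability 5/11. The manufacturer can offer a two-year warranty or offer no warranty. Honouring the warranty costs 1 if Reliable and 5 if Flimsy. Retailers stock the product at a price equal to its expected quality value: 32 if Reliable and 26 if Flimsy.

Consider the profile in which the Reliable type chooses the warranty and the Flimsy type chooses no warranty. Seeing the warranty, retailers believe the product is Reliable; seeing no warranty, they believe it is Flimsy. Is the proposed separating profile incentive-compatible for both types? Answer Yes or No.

Under these beliefs, the warranty earns price 32 and no warranty earns price 26.
Reliable: the warranty nets 32 − 1 = 31; no warranty nets 26. Reliable prefers the warranty.
Flimsy: the warranty nets 32 − 5 = 27; no warranty nets 26. Flimsy would deviate to the warranty.
Flimsy has a profitable deviation, so the profile is not an equilibrium.

No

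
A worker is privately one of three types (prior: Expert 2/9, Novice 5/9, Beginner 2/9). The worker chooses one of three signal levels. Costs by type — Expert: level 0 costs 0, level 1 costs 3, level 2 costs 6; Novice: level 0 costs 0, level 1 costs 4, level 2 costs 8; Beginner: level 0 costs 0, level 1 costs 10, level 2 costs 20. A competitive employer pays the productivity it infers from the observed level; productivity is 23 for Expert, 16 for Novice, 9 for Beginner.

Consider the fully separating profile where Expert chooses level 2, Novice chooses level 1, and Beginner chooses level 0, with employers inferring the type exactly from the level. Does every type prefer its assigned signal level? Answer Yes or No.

No

Separating wages: level 2 → 23, level 1 → 16, level 0 → 9.
Expert (assigned level 2): level 0: 9 − 0 = 9; level 1: 16 − 3 = 13; level 2: 23 − 6 = 17. Expert stays.
Novice (assigned level 1): level 0: 9 − 0 = 9; level 1: 16 − 4 = 12; level 2: 23 − 8 = 15. Novice prefers level 2.
Beginner (assigned level 0): level 0: 9 − 0 = 9; level 1: 16 − 10 = 6; level 2: 23 − 20 = 3. Beginner stays.
At least one type deviates; the separating profile fails.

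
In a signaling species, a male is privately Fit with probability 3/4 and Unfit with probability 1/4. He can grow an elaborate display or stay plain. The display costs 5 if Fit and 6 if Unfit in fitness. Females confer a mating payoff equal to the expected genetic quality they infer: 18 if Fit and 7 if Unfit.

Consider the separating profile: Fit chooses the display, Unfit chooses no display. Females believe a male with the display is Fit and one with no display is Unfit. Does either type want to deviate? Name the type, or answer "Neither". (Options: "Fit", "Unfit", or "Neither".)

The display pays 18; no display pays 7.
Fit: assigned the display, nets 18 − 5 = 13; deviating to no display nets 7.
Unfit: assigned no display, nets 7; deviating to the display nets 18 − 6 = 12.
The Unfit type gains 5 by deviating.

Unfit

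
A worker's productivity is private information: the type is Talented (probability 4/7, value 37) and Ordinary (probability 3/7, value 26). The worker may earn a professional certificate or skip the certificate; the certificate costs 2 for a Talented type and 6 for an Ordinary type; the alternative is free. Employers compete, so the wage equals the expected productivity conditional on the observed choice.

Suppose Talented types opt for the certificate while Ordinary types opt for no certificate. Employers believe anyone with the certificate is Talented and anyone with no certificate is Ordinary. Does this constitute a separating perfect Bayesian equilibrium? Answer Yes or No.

No

Under these beliefs, the certificate earns wage 37 and no certificate earns wage 26.
Talented: the certificate nets 37 − 2 = 35; no certificate nets 26. Talented prefers the certificate.
Ordinary: the certificate nets 37 − 6 = 31; no certificate nets 26. Ordinary would deviate to the certificate.
Ordinary has a profitable deviation, so the profile is not an equilibrium.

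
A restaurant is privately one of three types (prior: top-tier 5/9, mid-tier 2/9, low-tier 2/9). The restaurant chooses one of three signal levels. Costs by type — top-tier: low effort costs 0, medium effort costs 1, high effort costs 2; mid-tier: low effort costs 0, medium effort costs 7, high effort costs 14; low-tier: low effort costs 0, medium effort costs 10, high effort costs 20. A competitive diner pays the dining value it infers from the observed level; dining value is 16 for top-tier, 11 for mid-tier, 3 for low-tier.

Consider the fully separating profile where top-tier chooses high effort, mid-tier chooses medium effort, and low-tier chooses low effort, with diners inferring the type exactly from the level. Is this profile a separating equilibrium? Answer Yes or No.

Separating price premiums: high effort → 16, medium effort → 11, low effort → 3.
top-tier (assigned high effort): low effort: 3 − 0 = 3; medium effort: 11 − 1 = 10; high effort: 16 − 2 = 14. top-tier stays.
mid-tier (assigned medium effort): low effort: 3 − 0 = 3; medium effort: 11 − 7 = 4; high effort: 16 − 14 = 2. mid-tier stays.
low-tier (assigned low effort): low effort: 3 − 0 = 3; medium effort: 11 − 10 = 1; high effort: 16 − 20 = -4. low-tier stays.
Every type prefers its assigned level; separation holds.

Yes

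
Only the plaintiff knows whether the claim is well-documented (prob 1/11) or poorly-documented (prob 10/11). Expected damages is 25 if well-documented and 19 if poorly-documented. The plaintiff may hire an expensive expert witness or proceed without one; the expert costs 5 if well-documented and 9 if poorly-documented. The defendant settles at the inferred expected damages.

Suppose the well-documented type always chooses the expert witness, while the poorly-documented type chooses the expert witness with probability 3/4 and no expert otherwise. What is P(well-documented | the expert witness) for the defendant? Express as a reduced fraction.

2/17

P(the expert witness) = (1/11)·1 + (10/11)·(3/4) = 17/22.
By Bayes' rule, P(well-documented | the expert witness) = (1/11) / (17/22) = 2/17.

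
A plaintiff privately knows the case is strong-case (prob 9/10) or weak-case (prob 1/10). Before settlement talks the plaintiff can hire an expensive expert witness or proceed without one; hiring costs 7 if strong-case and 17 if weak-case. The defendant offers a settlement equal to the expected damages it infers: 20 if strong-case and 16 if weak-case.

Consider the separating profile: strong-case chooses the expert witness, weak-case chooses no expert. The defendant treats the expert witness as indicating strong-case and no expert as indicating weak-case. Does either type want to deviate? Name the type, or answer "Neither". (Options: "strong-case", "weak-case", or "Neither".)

strong-case

The expert witness pays 20; no expert pays 16.
strong-case: assigned the expert witness, nets 20 − 7 = 13; deviating to no expert nets 16.
weak-case: assigned no expert, nets 16; deviating to the expert witness nets 20 − 17 = 3.
The strong-case type gains 3 by deviating.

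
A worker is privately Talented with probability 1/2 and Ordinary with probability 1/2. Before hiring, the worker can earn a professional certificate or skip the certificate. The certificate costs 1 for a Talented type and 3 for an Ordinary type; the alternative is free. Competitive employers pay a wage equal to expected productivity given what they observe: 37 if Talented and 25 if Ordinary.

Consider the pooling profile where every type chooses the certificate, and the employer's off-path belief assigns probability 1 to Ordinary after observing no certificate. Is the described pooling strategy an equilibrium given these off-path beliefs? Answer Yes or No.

On path, the employer holds the prior and pays 1/2·37 + 1/2·25 = 31. Off path (no certificate), believing Ordinary, it pays 25.
Talented: the certificate nets 31 − 1 = 30; no certificate nets 25. Talented stays.
Ordinary: the certificate nets 31 − 3 = 28; no certificate nets 25. Ordinary stays.
No type deviates, so pooling is sustained.

Yes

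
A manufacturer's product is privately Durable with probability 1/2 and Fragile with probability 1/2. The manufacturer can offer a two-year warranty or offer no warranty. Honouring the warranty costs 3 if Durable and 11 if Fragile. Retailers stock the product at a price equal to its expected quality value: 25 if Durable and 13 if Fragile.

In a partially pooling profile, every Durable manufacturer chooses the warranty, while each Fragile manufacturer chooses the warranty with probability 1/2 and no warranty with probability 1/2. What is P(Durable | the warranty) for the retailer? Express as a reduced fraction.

2/3

P(the warranty) = (1/2)·1 + (1/2)·(1/2) = 3/4.
By Bayes' rule, P(Durable | the warranty) = (1/2) / (3/4) = 2/3.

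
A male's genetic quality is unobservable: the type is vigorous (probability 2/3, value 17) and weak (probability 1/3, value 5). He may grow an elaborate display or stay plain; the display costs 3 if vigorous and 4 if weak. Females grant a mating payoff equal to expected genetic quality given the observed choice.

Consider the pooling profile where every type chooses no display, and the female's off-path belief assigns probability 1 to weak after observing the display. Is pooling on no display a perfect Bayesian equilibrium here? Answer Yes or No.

Yes

On path, the female holds the prior and pays 2/3·17 + 1/3·5 = 13. Off path (the display), believing weak, it pays 5.
vigorous: no display nets 13; the display nets 5 − 3 = 2. vigorous stays.
weak: no display nets 13; the display nets 5 − 4 = 1. weak stays.
No type deviates, so pooling is sustained.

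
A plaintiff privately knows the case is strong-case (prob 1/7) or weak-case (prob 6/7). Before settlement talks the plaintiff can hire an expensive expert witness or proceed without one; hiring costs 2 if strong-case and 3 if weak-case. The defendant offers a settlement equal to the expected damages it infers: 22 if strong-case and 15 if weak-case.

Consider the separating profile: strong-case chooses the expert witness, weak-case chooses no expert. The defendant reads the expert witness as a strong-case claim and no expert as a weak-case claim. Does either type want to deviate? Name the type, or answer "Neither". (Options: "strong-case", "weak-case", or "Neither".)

The expert witness pays 22; no expert pays 15.
strong-case: assigned the expert witness, nets 22 − 2 = 20; deviating to no expert nets 15.
weak-case: assigned no expert, nets 15; deviating to the expert witness nets 22 − 3 = 19.
The weak-case type gains 4 by deviating.

weak-case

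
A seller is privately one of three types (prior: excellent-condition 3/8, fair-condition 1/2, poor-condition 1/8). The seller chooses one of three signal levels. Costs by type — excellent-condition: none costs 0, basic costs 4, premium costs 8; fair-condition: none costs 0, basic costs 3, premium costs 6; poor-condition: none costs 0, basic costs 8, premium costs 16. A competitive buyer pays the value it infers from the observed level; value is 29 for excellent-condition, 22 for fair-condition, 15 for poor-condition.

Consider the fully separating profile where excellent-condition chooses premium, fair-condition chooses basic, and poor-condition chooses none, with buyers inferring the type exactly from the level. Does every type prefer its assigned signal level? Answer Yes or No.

No

Separating prices: premium → 29, basic → 22, none → 15.
excellent-condition (assigned premium): none: 15 − 0 = 15; basic: 22 − 4 = 18; premium: 29 − 8 = 21. excellent-condition stays.
fair-condition (assigned basic): none: 15 − 0 = 15; basic: 22 − 3 = 19; premium: 29 − 6 = 23. fair-condition prefers premium.
poor-condition (assigned none): none: 15 − 0 = 15; basic: 22 − 8 = 14; premium: 29 − 16 = 13. poor-condition stays.
At least one type deviates; the separating profile fails.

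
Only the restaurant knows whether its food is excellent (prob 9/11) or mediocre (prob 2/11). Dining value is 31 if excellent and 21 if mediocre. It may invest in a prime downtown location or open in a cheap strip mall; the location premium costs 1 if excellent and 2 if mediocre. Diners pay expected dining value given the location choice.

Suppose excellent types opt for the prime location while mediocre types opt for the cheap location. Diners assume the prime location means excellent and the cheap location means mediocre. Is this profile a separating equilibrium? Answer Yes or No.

No

Under these beliefs, the prime location earns price premium 31 and the cheap location earns price premium 21.
excellent: the prime location nets 31 − 1 = 30; the cheap location nets 21. excellent prefers the prime location.
mediocre: the prime location nets 31 − 2 = 29; the cheap location nets 21. mediocre would deviate to the prime location.
mediocre has a profitable deviation, so the profile is not an equilibrium.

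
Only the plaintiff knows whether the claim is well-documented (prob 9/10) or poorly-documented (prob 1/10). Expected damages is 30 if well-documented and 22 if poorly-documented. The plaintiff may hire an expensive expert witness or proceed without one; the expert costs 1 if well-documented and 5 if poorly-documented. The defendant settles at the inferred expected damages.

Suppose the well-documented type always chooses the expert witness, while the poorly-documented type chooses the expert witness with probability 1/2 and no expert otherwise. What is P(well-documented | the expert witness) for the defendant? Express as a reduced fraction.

P(the expert witness) = (9/10)·1 + (1/10)·(1/2) = 19/20.
By Bayes' rule, P(well-documented | the expert witness) = (9/10) / (19/20) = 18/19.

18/19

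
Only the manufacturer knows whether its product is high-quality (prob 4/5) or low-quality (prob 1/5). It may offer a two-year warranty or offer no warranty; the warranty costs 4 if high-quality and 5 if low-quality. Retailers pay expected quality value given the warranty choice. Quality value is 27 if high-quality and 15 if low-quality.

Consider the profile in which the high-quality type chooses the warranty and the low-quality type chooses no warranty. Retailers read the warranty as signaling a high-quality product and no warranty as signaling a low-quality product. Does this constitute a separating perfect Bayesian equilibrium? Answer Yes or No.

No

Under these beliefs, the warranty earns price 27 and no warranty earns price 15.
high-quality: the warranty nets 27 − 4 = 23; no warranty nets 15. high-quality prefers the warranty.
low-quality: the warranty nets 27 − 5 = 22; no warranty nets 15. low-quality would deviate to the warranty.
low-quality has a profitable deviation, so the profile is not an equilibrium.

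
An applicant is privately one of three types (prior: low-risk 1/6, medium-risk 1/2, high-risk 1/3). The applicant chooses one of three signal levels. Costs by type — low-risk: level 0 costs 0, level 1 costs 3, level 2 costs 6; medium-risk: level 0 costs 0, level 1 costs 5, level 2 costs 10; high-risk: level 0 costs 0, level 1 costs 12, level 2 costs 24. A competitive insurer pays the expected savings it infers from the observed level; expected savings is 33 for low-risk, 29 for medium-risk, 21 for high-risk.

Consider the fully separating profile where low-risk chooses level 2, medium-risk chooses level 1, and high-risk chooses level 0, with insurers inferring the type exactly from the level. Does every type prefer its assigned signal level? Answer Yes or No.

Separating rebates: level 2 → 33, level 1 → 29, level 0 → 21.
low-risk (assigned level 2): level 0: 21 − 0 = 21; level 1: 29 − 3 = 26; level 2: 33 − 6 = 27. low-risk stays.
medium-risk (assigned level 1): level 0: 21 − 0 = 21; level 1: 29 − 5 = 24; level 2: 33 − 10 = 23. medium-risk stays.
high-risk (assigned level 0): level 0: 21 − 0 = 21; level 1: 29 − 12 = 17; level 2: 33 − 24 = 9. high-risk stays.
Every type prefers its assigned level; separation holds.

Yes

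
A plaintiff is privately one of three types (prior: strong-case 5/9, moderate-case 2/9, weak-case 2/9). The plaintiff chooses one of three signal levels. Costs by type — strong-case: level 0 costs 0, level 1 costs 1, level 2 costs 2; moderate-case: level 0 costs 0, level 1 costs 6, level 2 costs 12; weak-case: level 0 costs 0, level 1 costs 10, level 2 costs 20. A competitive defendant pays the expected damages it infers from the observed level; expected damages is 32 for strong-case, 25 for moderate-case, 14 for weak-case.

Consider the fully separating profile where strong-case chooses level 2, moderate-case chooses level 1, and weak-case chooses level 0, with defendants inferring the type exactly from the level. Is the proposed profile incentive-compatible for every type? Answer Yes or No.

No

Separating settlements: level 2 → 32, level 1 → 25, level 0 → 14.
strong-case (assigned level 2): level 0: 14 − 0 = 14; level 1: 25 − 1 = 24; level 2: 32 − 2 = 30. strong-case stays.
moderate-case (assigned level 1): level 0: 14 − 0 = 14; level 1: 25 − 6 = 19; level 2: 32 − 12 = 20. moderate-case prefers level 2.
weak-case (assigned level 0): level 0: 14 − 0 = 14; level 1: 25 − 10 = 15; level 2: 32 − 20 = 12. weak-case prefers level 1.
At least one type deviates; the separating profile fails.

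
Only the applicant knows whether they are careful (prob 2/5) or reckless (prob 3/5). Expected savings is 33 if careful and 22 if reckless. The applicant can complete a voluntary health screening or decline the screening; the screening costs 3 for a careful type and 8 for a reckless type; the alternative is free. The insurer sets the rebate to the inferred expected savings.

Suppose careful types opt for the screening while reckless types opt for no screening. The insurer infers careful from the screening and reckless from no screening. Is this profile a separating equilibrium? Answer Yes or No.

Under these beliefs, the screening earns rebate 33 and no screening earns rebate 22.
careful: the screening nets 33 − 3 = 30; no screening nets 22. careful prefers the screening.
reckless: the screening nets 33 − 8 = 25; no screening nets 22. reckless would deviate to the screening.
reckless has a profitable deviation, so the profile is not an equilibrium.

No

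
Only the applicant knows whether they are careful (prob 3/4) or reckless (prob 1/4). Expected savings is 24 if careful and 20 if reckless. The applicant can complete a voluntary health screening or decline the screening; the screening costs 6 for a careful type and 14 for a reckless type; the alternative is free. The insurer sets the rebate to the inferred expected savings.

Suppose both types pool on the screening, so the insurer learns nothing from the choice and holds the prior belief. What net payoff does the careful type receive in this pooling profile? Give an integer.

Pooled rebate = 3/4·24 + 1/4·20 = 23.
careful pays cost 6 for the screening, so net payoff = 23 − 6 = 17.

17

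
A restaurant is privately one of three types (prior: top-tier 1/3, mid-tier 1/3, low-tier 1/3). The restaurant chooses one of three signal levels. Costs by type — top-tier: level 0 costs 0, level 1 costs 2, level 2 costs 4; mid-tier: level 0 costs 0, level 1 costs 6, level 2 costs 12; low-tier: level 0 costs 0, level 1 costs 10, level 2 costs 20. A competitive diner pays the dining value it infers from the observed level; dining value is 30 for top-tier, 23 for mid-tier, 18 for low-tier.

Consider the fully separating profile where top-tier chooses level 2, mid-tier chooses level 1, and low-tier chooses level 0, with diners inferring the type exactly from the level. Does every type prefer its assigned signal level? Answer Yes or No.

Separating price premiums: level 2 → 30, level 1 → 23, level 0 → 18.
top-tier (assigned level 2): level 0: 18 − 0 = 18; level 1: 23 − 2 = 21; level 2: 30 − 4 = 26. top-tier stays.
mid-tier (assigned level 1): level 0: 18 − 0 = 18; level 1: 23 − 6 = 17; level 2: 30 − 12 = 18. mid-tier prefers level 0.
low-tier (assigned level 0): level 0: 18 − 0 = 18; level 1: 23 − 10 = 13; level 2: 30 − 20 = 10. low-tier stays.
At least one type deviates; the separating profile fails.

No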